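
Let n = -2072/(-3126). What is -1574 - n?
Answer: -2461198/1563 ≈ -1574.7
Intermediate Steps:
n = 1036/1563 (n = -2072*(-1/3126) = 1036/1563 ≈ 0.66283)
-1574 - n = -1574 - 1*1036/1563 = -1574 - 1036/1563 = -2461198/1563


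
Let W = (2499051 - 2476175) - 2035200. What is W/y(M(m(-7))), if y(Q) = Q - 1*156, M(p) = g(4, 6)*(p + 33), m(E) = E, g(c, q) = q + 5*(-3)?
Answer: 1006162/195 ≈ 5159.8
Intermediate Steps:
g(c, q) = -15 + q (g(c, q) = q - 15 = -15 + q)
M(p) = -297 - 9*p (M(p) = (-15 + 6)*(p + 33) = -9*(33 + p) = -297 - 9*p)
y(Q) = -156 + Q (y(Q) = Q - 156 = -156 + Q)
W = -2012324 (W = 22876 - 2035200 = -2012324)
W/y(M(m(-7))) = -2012324/(-156 + (-297 - 9*(-7))) = -2012324/(-156 + (-297 + 63)) = -2012324/(-156 - 234) = -2012324/(-390) = -2012324*(-1/390) = 1006162/195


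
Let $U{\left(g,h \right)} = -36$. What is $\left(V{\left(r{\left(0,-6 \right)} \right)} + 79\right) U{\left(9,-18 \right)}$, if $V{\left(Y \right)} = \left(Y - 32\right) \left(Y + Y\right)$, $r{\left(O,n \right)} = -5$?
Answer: $-16164$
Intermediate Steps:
$V{\left(Y \right)} = 2 Y \left(-32 + Y\right)$ ($V{\left(Y \right)} = \left(-32 + Y\right) 2 Y = 2 Y \left(-32 + Y\right)$)
$\left(V{\left(r{\left(0,-6 \right)} \right)} + 79\right) U{\left(9,-18 \right)} = \left(2 \left(-5\right) \left(-32 - 5\right) + 79\right) \left(-36\right) = \left(2 \left(-5\right) \left(-37\right) + 79\right) \left(-36\right) = \left(370 + 79\right) \left(-36\right) = 449 \left(-36\right) = -16164$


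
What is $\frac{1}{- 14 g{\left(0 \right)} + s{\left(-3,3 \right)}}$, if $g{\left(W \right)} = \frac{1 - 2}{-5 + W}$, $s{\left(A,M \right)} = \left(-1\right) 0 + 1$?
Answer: $- \frac{5}{9} \approx -0.55556$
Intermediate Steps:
$s{\left(A,M \right)} = 1$ ($s{\left(A,M \right)} = 0 + 1 = 1$)
$g{\left(W \right)} = - \frac{1}{-5 + W}$
$\frac{1}{- 14 g{\left(0 \right)} + s{\left(-3,3 \right)}} = \frac{1}{- 14 \left(- \frac{1}{-5 + 0}\right) + 1} = \frac{1}{- 14 \left(- \frac{1}{-5}\right) + 1} = \frac{1}{- 14 \left(\left(-1\right) \left(- \frac{1}{5}\right)\right) + 1} = \frac{1}{\left(-14\right) \frac{1}{5} + 1} = \frac{1}{- \frac{14}{5} + 1} = \frac{1}{- \frac{9}{5}} = - \frac{5}{9}$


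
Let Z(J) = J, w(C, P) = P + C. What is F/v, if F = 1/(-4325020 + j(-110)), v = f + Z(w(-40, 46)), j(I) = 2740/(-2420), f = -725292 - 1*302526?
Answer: 121/537882343015284 ≈ 2.2496e-13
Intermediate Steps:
w(C, P) = C + P
f = -1027818 (f = -725292 - 302526 = -1027818)
j(I) = -137/121 (j(I) = 2740*(-1/2420) = -137/121)
v = -1027812 (v = -1027818 + (-40 + 46) = -1027818 + 6 = -1027812)
F = -121/523327557 (F = 1/(-4325020 - 137/121) = 1/(-523327557/121) = -121/523327557 ≈ -2.3121e-7)
F/v = -121/523327557/(-1027812) = -121/523327557*(-1/1027812) = 121/537882343015284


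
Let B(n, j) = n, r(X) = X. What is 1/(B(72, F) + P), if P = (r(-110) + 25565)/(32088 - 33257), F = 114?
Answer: 1169/58713 ≈ 0.019910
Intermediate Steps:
P = -25455/1169 (P = (-110 + 25565)/(32088 - 33257) = 25455/(-1169) = 25455*(-1/1169) = -25455/1169 ≈ -21.775)
1/(B(72, F) + P) = 1/(72 - 25455/1169) = 1/(58713/1169) = 1169/58713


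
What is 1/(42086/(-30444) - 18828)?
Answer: -15222/286620859 ≈ -5.3108e-5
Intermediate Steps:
1/(42086/(-30444) - 18828) = 1/(42086*(-1/30444) - 18828) = 1/(-21043/15222 - 18828) = 1/(-286620859/15222) = -15222/286620859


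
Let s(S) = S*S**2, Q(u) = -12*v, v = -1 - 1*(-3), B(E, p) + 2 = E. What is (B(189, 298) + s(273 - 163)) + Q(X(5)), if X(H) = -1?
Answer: 1331163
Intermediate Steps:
B(E, p) = -2 + E
v = 2 (v = -1 + 3 = 2)
Q(u) = -24 (Q(u) = -12*2 = -24)
s(S) = S**3
(B(189, 298) + s(273 - 163)) + Q(X(5)) = ((-2 + 189) + (273 - 163)**3) - 24 = (187 + 110**3) - 24 = (187 + 1331000) - 24 = 1331187 - 24 = 1331163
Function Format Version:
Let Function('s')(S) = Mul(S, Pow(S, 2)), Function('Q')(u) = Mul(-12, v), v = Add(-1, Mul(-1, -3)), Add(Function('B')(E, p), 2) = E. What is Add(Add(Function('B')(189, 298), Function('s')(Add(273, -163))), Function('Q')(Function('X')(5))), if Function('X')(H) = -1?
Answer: 1331163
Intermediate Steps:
Function('B')(E, p) = Add(-2, E)
v = 2 (v = Add(-1, 3) = 2)
Function('Q')(u) = -24 (Function('Q')(u) = Mul(-12, 2) = -24)
Function('s')(S) = Pow(S, 3)
Add(Add(Function('B')(189, 298), Function('s')(Add(273, -163))), Function('Q')(Function('X')(5))) = Add(Add(Add(-2, 189), Pow(Add(273, -163), 3)), -24) = Add(Add(187, Pow(110, 3)), -24) = Add(Add(187, 1331000), -24) = Add(1331187, -24) = 1331163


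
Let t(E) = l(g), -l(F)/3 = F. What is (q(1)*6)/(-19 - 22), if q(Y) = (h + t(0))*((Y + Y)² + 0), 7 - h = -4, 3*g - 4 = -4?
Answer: -264/41 ≈ -6.4390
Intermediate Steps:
g = 0 (g = 4/3 + (⅓)*(-4) = 4/3 - 4/3 = 0)
h = 11 (h = 7 - 1*(-4) = 7 + 4 = 11)
l(F) = -3*F
t(E) = 0 (t(E) = -3*0 = 0)
q(Y) = 44*Y² (q(Y) = (11 + 0)*((Y + Y)² + 0) = 11*((2*Y)² + 0) = 11*(4*Y² + 0) = 11*(4*Y²) = 44*Y²)
(q(1)*6)/(-19 - 22) = ((44*1²)*6)/(-19 - 22) = ((44*1)*6)/(-41) = (44*6)*(-1/41) = 264*(-1/41) = -264/41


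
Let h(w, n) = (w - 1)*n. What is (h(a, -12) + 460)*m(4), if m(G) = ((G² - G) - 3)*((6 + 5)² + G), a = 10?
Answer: 396000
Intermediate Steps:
h(w, n) = n*(-1 + w) (h(w, n) = (-1 + w)*n = n*(-1 + w))
m(G) = (121 + G)*(-3 + G² - G) (m(G) = (-3 + G² - G)*(11² + G) = (-3 + G² - G)*(121 + G) = (121 + G)*(-3 + G² - G))
(h(a, -12) + 460)*m(4) = (-12*(-1 + 10) + 460)*(-363 + 4³ - 124*4 + 120*4²) = (-12*9 + 460)*(-363 + 64 - 496 + 120*16) = (-108 + 460)*(-363 + 64 - 496 + 1920) = 352*1125 = 396000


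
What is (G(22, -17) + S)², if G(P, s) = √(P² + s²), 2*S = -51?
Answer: 5693/4 - 51*√773 ≈ 5.3032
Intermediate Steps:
S = -51/2 (S = (½)*(-51) = -51/2 ≈ -25.500)
(G(22, -17) + S)² = (√(22² + (-17)²) - 51/2)² = (√(484 + 289) - 51/2)² = (√773 - 51/2)² = (-51/2 + √773)²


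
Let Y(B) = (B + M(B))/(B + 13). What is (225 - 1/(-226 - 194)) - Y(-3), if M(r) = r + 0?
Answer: 94753/420 ≈ 225.60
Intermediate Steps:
M(r) = r
Y(B) = 2*B/(13 + B) (Y(B) = (B + B)/(B + 13) = (2*B)/(13 + B) = 2*B/(13 + B))
(225 - 1/(-226 - 194)) - Y(-3) = (225 - 1/(-226 - 194)) - 2*(-3)/(13 - 3) = (225 - 1/(-420)) - 2*(-3)/10 = (225 - 1*(-1/420)) - 2*(-3)/10 = (225 + 1/420) - 1*(-⅗) = 94501/420 + ⅗ = 94753/420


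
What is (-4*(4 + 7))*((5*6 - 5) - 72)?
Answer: 2068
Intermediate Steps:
(-4*(4 + 7))*((5*6 - 5) - 72) = (-4*11)*((30 - 5) - 72) = -44*(25 - 72) = -44*(-47) = 2068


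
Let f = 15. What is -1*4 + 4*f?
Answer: 56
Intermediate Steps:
-1*4 + 4*f = -1*4 + 4*15 = -4 + 60 = 56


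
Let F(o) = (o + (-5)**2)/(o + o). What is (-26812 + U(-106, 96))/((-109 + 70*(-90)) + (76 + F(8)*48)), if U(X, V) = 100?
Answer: 4452/1039 ≈ 4.2849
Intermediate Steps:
F(o) = (25 + o)/(2*o) (F(o) = (o + 25)/((2*o)) = (25 + o)*(1/(2*o)) = (25 + o)/(2*o))
(-26812 + U(-106, 96))/((-109 + 70*(-90)) + (76 + F(8)*48)) = (-26812 + 100)/((-109 + 70*(-90)) + (76 + ((1/2)*(25 + 8)/8)*48)) = -26712/((-109 - 6300) + (76 + ((1/2)*(1/8)*33)*48)) = -26712/(-6409 + (76 + (33/16)*48)) = -26712/(-6409 + (76 + 99)) = -26712/(-6409 + 175) = -26712/(-6234) = -26712*(-1/6234) = 4452/1039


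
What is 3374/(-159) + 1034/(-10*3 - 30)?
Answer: -61141/1590 ≈ -38.453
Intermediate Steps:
3374/(-159) + 1034/(-10*3 - 30) = 3374*(-1/159) + 1034/(-30 - 30) = -3374/159 + 1034/(-60) = -3374/159 + 1034*(-1/60) = -3374/159 - 517/30 = -61141/1590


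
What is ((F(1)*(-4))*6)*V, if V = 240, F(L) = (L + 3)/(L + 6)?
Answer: -23040/7 ≈ -3291.4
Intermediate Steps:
F(L) = (3 + L)/(6 + L)
((F(1)*(-4))*6)*V = ((((3 + 1)/(6 + 1))*(-4))*6)*240 = (((4/7)*(-4))*6)*240 = -16/7*6*240 = -96/7*240 = -23040/7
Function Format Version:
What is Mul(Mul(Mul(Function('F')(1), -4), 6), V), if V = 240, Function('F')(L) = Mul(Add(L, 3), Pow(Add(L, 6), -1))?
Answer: Rational(-23040, 7) ≈ -3291.4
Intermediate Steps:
Function('F')(L) = Mul(Pow(Add(6, L), -1), Add(3, L)) (Function('F')(L) = Mul(Add(3, L), Pow(Add(6, L), -1)) = Mul(Pow(Add(6, L), -1), Add(3, L)))
Mul(Mul(Mul(Function('F')(1), -4), 6), V) = Mul(Mul(Mul(Mul(Pow(Add(6, 1), -1), Add(3, 1)), -4), 6), 240) = Mul(Mul(Mul(Mul(Pow(7, -1), 4), -4), 6), 240) = Mul(Mul(Mul(Mul(Rational(1, 7), 4), -4), 6), 240) = Mul(Mul(Mul(Rational(4, 7), -4), 6), 240) = Mul(Mul(Rational(-16, 7), 6), 240) = Mul(Rational(-96, 7), 240) = Rational(-23040, 7)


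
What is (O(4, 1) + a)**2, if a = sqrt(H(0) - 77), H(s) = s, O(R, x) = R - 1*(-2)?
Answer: (6 + I*sqrt(77))**2 ≈ -41.0 + 105.3*I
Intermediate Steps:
O(R, x) = 2 + R (O(R, x) = R + 2 = 2 + R)
a = I*sqrt(77) (a = sqrt(0 - 77) = sqrt(-77) = I*sqrt(77) ≈ 8.775*I)
(O(4, 1) + a)**2 = ((2 + 4) + I*sqrt(77))**2 = (6 + I*sqrt(77))**2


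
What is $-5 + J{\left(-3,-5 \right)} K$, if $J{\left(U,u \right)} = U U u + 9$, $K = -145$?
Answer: $5215$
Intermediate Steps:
$J{\left(U,u \right)} = 9 + u U^{2}$ ($J{\left(U,u \right)} = U^{2} u + 9 = u U^{2} + 9 = 9 + u U^{2}$)
$-5 + J{\left(-3,-5 \right)} K = -5 + \left(9 - 5 \left(-3\right)^{2}\right) \left(-145\right) = -5 + \left(9 - 45\right) \left(-145\right) = -5 - -5220 = -5 + 5220 = 5215$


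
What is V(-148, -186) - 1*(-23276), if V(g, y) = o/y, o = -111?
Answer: 1443149/62 ≈ 23277.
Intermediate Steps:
V(g, y) = -111/y
V(-148, -186) - 1*(-23276) = -111/(-186) - 1*(-23276) = -111*(-1/186) + 23276 = 37/62 + 23276 = 1443149/62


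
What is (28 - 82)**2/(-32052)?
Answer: -243/2671 ≈ -0.090977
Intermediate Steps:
(28 - 82)**2/(-32052) = (-54)**2*(-1/32052) = 2916*(-1/32052) = -243/2671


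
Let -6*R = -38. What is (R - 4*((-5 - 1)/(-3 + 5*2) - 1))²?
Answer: 83521/441 ≈ 189.39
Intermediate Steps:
R = 19/3 (R = -⅙*(-38) = 19/3 ≈ 6.3333)
(R - 4*((-5 - 1)/(-3 + 5*2) - 1))² = (19/3 - 4*((-5 - 1)/(-3 + 5*2) - 1))² = (19/3 - 4*(-6/(-3 + 10) - 1))² = (19/3 - 4*(-6/7 - 1))² = (19/3 - 4*(-13/7))² = (19/3 + 52/7)² = (289/21)² = 83521/441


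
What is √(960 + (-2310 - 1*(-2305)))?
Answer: √955 ≈ 30.903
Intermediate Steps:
√(960 + (-2310 - 1*(-2305))) = √(960 + (-2310 + 2305)) = √(960 - 5) = √955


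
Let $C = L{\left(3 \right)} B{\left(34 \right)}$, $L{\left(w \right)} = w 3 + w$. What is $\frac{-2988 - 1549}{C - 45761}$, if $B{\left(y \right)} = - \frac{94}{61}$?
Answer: $\frac{276757}{2792549} \approx 0.099105$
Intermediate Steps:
$B{\left(y \right)} = - \frac{94}{61}$ ($B{\left(y \right)} = \left(-94\right) \frac{1}{61} = - \frac{94}{61}$)
$L{\left(w \right)} = 4 w$ ($L{\left(w \right)} = 3 w + w = 4 w$)
$C = - \frac{1128}{61}$ ($C = 4 \cdot 3 \left(- \frac{94}{61}\right) = 12 \left(- \frac{94}{61}\right) = - \frac{1128}{61} \approx -18.492$)
$\frac{-2988 - 1549}{C - 45761} = \frac{-2988 - 1549}{- \frac{1128}{61} - 45761} = - \frac{4537}{- \frac{2792549}{61}} = \left(-4537\right) \left(- \frac{61}{2792549}\right) = \frac{276757}{2792549}$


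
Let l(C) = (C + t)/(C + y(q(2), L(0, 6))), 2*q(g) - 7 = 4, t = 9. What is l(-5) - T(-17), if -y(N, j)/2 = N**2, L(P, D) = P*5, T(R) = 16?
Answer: -2104/131 ≈ -16.061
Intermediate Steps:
q(g) = 11/2 (q(g) = 7/2 + (1/2)*4 = 7/2 + 2 = 11/2)
L(P, D) = 5*P
y(N, j) = -2*N**2
l(C) = (9 + C)/(-121/2 + C) (l(C) = (C + 9)/(C - 2*(11/2)**2) = (9 + C)/(C - 2*121/4) = (9 + C)/(C - 121/2) = (9 + C)/(-121/2 + C))
l(-5) - T(-17) = 2*(9 - 5)/(-121 + 2*(-5)) - 1*16 = 2*4/(-121 - 10) - 16 = 2*4/(-131) - 16 = 2*(-1/131)*4 - 16 = -8/131 - 16 = -2104/131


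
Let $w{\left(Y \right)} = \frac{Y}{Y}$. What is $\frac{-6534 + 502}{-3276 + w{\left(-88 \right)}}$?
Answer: $\frac{6032}{3275} \approx 1.8418$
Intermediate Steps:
$w{\left(Y \right)} = 1$
$\frac{-6534 + 502}{-3276 + w{\left(-88 \right)}} = \frac{-6534 + 502}{-3276 + 1} = - \frac{6032}{-3275} = \left(-6032\right) \left(- \frac{1}{3275}\right) = \frac{6032}{3275}$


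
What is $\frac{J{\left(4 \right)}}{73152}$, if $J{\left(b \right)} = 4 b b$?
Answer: $\frac{1}{1143} \approx 0.00087489$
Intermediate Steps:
$J{\left(b \right)} = 4 b^{2}$
$\frac{J{\left(4 \right)}}{73152} = \frac{4 \cdot 4^{2}}{73152} = 4 \cdot 16 \cdot \frac{1}{73152} = 64 \cdot \frac{1}{73152} = \frac{1}{1143}$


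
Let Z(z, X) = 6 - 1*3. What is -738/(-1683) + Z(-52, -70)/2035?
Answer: 15221/34595 ≈ 0.43998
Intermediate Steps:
Z(z, X) = 3 (Z(z, X) = 6 - 3 = 3)
-738/(-1683) + Z(-52, -70)/2035 = -738/(-1683) + 3/2035 = -738*(-1/1683) + 3*(1/2035) = 82/187 + 3/2035 = 15221/34595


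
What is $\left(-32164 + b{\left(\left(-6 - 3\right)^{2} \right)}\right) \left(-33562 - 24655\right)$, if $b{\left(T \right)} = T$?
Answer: $1867776011$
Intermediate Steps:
$\left(-32164 + b{\left(\left(-6 - 3\right)^{2} \right)}\right) \left(-33562 - 24655\right) = \left(-32164 + \left(-6 - 3\right)^{2}\right) \left(-33562 - 24655\right) = \left(-32164 + \left(-9\right)^{2}\right) \left(-58217\right) = \left(-32164 + 81\right) \left(-58217\right) = \left(-32083\right) \left(-58217\right) = 1867776011$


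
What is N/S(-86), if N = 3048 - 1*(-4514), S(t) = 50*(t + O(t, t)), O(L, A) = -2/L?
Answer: -162583/92425 ≈ -1.7591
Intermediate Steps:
S(t) = -100/t + 50*t (S(t) = 50*(t - 2/t) = -100/t + 50*t)
N = 7562 (N = 3048 + 4514 = 7562)
N/S(-86) = 7562/(-100/(-86) + 50*(-86)) = 7562/(-100*(-1/86) - 4300) = 7562/(50/43 - 4300) = 7562/(-184850/43) = 7562*(-43/184850) = -162583/92425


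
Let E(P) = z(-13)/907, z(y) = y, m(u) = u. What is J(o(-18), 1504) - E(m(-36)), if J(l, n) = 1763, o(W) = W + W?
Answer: 1599054/907 ≈ 1763.0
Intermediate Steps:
o(W) = 2*W
E(P) = -13/907
J(o(-18), 1504) - E(m(-36)) = 1763 - 1*(-13/907) = 1763 + 13/907 = 1599054/907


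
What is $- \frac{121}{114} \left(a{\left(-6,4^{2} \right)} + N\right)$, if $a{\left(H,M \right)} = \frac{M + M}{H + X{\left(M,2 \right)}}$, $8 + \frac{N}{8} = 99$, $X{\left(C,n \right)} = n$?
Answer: $- \frac{14520}{19} \approx -764.21$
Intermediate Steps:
$N = 728$ ($N = -64 + 8 \cdot 99 = -64 + 792 = 728$)
$a{\left(H,M \right)} = \frac{2 M}{2 + H}$ ($a{\left(H,M \right)} = \frac{M + M}{H + 2} = \frac{2 M}{2 + H}$)
$- \frac{121}{114} \left(a{\left(-6,4^{2} \right)} + N\right) = - \frac{121}{114} \left(\frac{2 \cdot 4^{2}}{2 - 6} + 728\right) = \left(-121\right) \frac{1}{114} \left(2 \cdot 16 \frac{1}{-4} + 728\right) = - \frac{121 \left(2 \cdot 16 \left(- \frac{1}{4}\right) + 728\right)}{114} = - \frac{121 \left(-8 + 728\right)}{114} = \left(- \frac{121}{114}\right) 720 = - \frac{14520}{19}$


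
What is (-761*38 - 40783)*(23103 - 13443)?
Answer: -673311660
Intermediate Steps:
(-761*38 - 40783)*(23103 - 13443) = (-28918 - 40783)*9660 = -69701*9660 = -673311660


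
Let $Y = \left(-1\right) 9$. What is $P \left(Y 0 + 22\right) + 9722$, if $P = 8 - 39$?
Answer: $9040$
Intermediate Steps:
$P = -31$ ($P = 8 - 39 = -31$)
$Y = -9$
$P \left(Y 0 + 22\right) + 9722 = - 31 \left(\left(-9\right) 0 + 22\right) + 9722 = - 31 \left(0 + 22\right) + 9722 = \left(-31\right) 22 + 9722 = -682 + 9722 = 9040$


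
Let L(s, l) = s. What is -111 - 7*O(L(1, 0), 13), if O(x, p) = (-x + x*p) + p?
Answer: -286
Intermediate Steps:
O(x, p) = p - x + p*x (O(x, p) = (-x + p*x) + p = p - x + p*x)
-111 - 7*O(L(1, 0), 13) = -111 - 7*(13 - 1*1 + 13*1) = -111 - 7*(13 - 1 + 13) = -111 - 7*25 = -111 - 175 = -286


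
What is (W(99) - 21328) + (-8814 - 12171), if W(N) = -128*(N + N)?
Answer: -67657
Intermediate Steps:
W(N) = -256*N
(W(99) - 21328) + (-8814 - 12171) = (-256*99 - 21328) + (-8814 - 12171) = (-25344 - 21328) - 20985 = -46672 - 20985 = -67657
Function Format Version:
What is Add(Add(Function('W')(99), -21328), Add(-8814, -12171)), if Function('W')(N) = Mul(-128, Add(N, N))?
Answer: -67657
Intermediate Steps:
Function('W')(N) = Mul(-256, N) (Function('W')(N) = Mul(-128, Mul(2, N)) = Mul(-256, N))
Add(Add(Function('W')(99), -21328), Add(-8814, -12171)) = Add(Add(Mul(-256, 99), -21328), Add(-8814, -12171)) = Add(Add(-25344, -21328), -20985) = Add(-46672, -20985) = -67657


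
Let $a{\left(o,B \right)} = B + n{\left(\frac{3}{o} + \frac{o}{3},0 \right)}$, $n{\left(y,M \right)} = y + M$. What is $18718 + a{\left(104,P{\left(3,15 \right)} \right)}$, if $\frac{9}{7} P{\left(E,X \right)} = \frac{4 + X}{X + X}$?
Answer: $\frac{263294761}{14040} \approx 18753.0$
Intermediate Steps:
$P{\left(E,X \right)} = \frac{7 \left(4 + X\right)}{18 X}$ ($P{\left(E,X \right)} = \frac{7 \frac{4 + X}{X + X}}{9} = \frac{7 \frac{4 + X}{2 X}}{9} = \frac{7 \left(4 + X\right)}{18 X}$)
$n{\left(y,M \right)} = M + y$
$a{\left(o,B \right)} = B + \frac{3}{o} + \frac{o}{3}$ ($a{\left(o,B \right)} = B + \left(0 + \left(\frac{3}{o} + \frac{o}{3}\right)\right) = B + \left(\frac{3}{o} + \frac{o}{3}\right) = B + \frac{3}{o} + \frac{o}{3}$)
$18718 + a{\left(104,P{\left(3,15 \right)} \right)} = 18718 + \left(\frac{7 \left(4 + 15\right)}{18 \cdot 15} + \frac{3}{104} + \frac{1}{3} \cdot 104\right) = 18718 + \left(\frac{7}{18} \cdot \frac{1}{15} \cdot 19 + 3 \cdot \frac{1}{104} + \frac{104}{3}\right) = 18718 + \left(\frac{133}{270} + \frac{3}{104} + \frac{104}{3}\right) = 18718 + \frac{494041}{14040} = \frac{263294761}{14040}$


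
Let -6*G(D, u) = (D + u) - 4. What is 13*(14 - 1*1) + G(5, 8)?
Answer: 335/2 ≈ 167.50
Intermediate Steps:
G(D, u) = ⅔ - D/6 - u/6 (G(D, u) = -((D + u) - 4)/6 = -(-4 + D + u)/6 = ⅔ - D/6 - u/6)
13*(14 - 1*1) + G(5, 8) = 13*(14 - 1*1) + (⅔ - ⅙*5 - ⅙*8) = 13*(14 - 1) + (⅔ - ⅚ - 4/3) = 13*13 - 3/2 = 169 - 3/2 = 335/2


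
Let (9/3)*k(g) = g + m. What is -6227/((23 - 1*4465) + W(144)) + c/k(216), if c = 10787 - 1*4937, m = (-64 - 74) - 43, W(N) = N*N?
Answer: 57148351/114058 ≈ 501.05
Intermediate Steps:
W(N) = N²
m = -181 (m = -138 - 43 = -181)
c = 5850 (c = 10787 - 4937 = 5850)
k(g) = -181/3 + g/3 (k(g) = (g - 181)/3 = (-181 + g)/3 = -181/3 + g/3)
-6227/((23 - 1*4465) + W(144)) + c/k(216) = -6227/((23 - 1*4465) + 144²) + 5850/(-181/3 + (⅓)*216) = -6227/((23 - 4465) + 20736) + 5850/(-181/3 + 72) = -6227/(-4442 + 20736) + 5850/(35/3) = -6227/16294 + 5850*(3/35) = -6227*1/16294 + 3510/7 = -6227/16294 + 3510/7 = 57148351/114058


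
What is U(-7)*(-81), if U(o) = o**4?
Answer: -194481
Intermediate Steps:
U(-7)*(-81) = (-7)**4*(-81) = 2401*(-81) = -194481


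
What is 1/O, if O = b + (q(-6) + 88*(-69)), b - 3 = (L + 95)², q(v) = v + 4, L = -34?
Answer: -1/2350 ≈ -0.00042553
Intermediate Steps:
q(v) = 4 + v
b = 3724 (b = 3 + (-34 + 95)² = 3 + 61² = 3 + 3721 = 3724)
O = -2350 (O = 3724 + ((4 - 6) + 88*(-69)) = 3724 + (-2 - 6072) = 3724 - 6074 = -2350)
1/O = 1/(-2350) = -1/2350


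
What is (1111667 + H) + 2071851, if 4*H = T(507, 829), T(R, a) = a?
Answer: 12734901/4 ≈ 3.1837e+6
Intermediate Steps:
H = 829/4 (H = (¼)*829 = 829/4 ≈ 207.25)
(1111667 + H) + 2071851 = (1111667 + 829/4) + 2071851 = 4447497/4 + 2071851 = 12734901/4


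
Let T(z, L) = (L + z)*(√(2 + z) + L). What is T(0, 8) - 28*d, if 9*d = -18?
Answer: 120 + 8*√2 ≈ 131.31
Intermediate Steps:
T(z, L) = (L + z)*(L + √(2 + z))
d = -2 (d = (⅑)*(-18) = -2)
T(0, 8) - 28*d = (8² + 8*0 + 8*√(2 + 0) + 0*√(2 + 0)) - 28*(-2) = (64 + 0 + 8*√2 + 0*√2) + 56 = (64 + 0 + 8*√2 + 0) + 56 = (64 + 8*√2) + 56 = 120 + 8*√2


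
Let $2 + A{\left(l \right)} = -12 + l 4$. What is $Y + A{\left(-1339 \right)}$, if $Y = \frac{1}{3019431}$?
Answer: $- \frac{16214344469}{3019431} \approx -5370.0$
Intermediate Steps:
$Y = \frac{1}{3019431} \approx 3.3119 \cdot 10^{-7}$
$A{\left(l \right)} = -14 + 4 l$ ($A{\left(l \right)} = -2 + \left(-12 + l 4\right) = -2 + \left(-12 + 4 l\right) = -14 + 4 l$)
$Y + A{\left(-1339 \right)} = \frac{1}{3019431} + \left(-14 + 4 \left(-1339\right)\right) = \frac{1}{3019431} - 5370 = - \frac{16214344469}{3019431}$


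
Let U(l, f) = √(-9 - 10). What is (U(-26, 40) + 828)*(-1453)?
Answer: -1203084 - 1453*I*√19 ≈ -1.2031e+6 - 6333.5*I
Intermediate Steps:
U(l, f) = I*√19 (U(l, f) = √(-19) = I*√19)
(U(-26, 40) + 828)*(-1453) = (I*√19 + 828)*(-1453) = (828 + I*√19)*(-1453) = -1203084 - 1453*I*√19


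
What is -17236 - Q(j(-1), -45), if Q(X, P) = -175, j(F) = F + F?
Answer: -17061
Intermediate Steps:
j(F) = 2*F
-17236 - Q(j(-1), -45) = -17236 - 1*(-175) = -17236 + 175 = -17061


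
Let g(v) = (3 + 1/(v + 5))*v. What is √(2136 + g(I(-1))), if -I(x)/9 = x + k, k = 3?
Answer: 2*√88023/13 ≈ 45.644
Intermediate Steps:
I(x) = -27 - 9*x (I(x) = -9*(x + 3) = -9*(3 + x) = -27 - 9*x)
g(v) = v*(3 + 1/(5 + v)) (g(v) = (3 + 1/(5 + v))*v = v*(3 + 1/(5 + v)))
√(2136 + g(I(-1))) = √(2136 + (-27 - 9*(-1))*(16 + 3*(-27 - 9*(-1)))/(5 + (-27 - 9*(-1)))) = √(2136 + (-27 + 9)*(16 + 3*(-27 + 9))/(5 + (-27 + 9))) = √(2136 - 18*(16 + 3*(-18))/(5 - 18)) = √(2136 - 18*(16 - 54)/(-13)) = √(2136 - 18*(-1/13)*(-38)) = √(2136 - 684/13) = √(27084/13) = 2*√88023/13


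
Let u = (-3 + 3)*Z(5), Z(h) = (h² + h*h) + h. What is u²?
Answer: 0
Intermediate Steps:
Z(h) = h + 2*h² (Z(h) = (h² + h²) + h = 2*h² + h = h + 2*h²)
u = 0 (u = (-3 + 3)*(5*(1 + 2*5)) = 0*(5*(1 + 10)) = 0*(5*11) = 0*55 = 0)
u² = 0² = 0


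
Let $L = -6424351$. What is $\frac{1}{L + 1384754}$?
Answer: $- \frac{1}{5039597} \approx -1.9843 \cdot 10^{-7}$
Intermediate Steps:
$\frac{1}{L + 1384754} = \frac{1}{-6424351 + 1384754} = \frac{1}{-5039597} = - \frac{1}{5039597}$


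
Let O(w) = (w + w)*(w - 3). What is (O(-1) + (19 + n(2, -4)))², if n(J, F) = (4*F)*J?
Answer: 25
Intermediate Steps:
n(J, F) = 4*F*J
O(w) = 2*w*(-3 + w) (O(w) = (2*w)*(-3 + w) = 2*w*(-3 + w))
(O(-1) + (19 + n(2, -4)))² = (2*(-1)*(-3 - 1) + (19 + 4*(-4)*2))² = (2*(-1)*(-4) + (19 - 32))² = (8 - 13)² = (-5)² = 25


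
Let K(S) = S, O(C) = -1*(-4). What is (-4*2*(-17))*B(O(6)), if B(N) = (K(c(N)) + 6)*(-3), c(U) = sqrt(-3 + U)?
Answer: -2856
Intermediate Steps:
O(C) = 4
B(N) = -18 - 3*sqrt(-3 + N) (B(N) = (sqrt(-3 + N) + 6)*(-3) = (6 + sqrt(-3 + N))*(-3) = -18 - 3*sqrt(-3 + N))
(-4*2*(-17))*B(O(6)) = (-4*2*(-17))*(-18 - 3*sqrt(-3 + 4)) = (-8*(-17))*(-18 - 3*sqrt(1)) = 136*(-18 - 3*1) = 136*(-18 - 3) = 136*(-21) = -2856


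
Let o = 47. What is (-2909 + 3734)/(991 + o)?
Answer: 275/346 ≈ 0.79480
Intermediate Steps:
(-2909 + 3734)/(991 + o) = (-2909 + 3734)/(991 + 47) = 825/1038 = 825*(1/1038) = 275/346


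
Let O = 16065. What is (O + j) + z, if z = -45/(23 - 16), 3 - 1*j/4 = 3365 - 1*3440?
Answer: 114594/7 ≈ 16371.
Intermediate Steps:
j = 312 (j = 12 - 4*(3365 - 1*3440) = 12 - 4*(3365 - 3440) = 12 - 4*(-75) = 12 + 300 = 312)
z = -45/7 ≈ -6.4286
(O + j) + z = (16065 + 312) - 45/7 = 16377 - 45/7 = 114594/7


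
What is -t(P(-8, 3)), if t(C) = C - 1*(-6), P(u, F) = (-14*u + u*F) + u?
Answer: -86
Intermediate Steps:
P(u, F) = -13*u + F*u (P(u, F) = (-14*u + F*u) + u = -13*u + F*u)
t(C) = 6 + C (t(C) = C + 6 = 6 + C)
-t(P(-8, 3)) = -(6 - 8*(-13 + 3)) = -(6 - 8*(-10)) = -(6 + 80) = -1*86 = -86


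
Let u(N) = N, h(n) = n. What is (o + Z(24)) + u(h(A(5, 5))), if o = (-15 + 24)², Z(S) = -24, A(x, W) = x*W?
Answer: 82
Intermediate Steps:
A(x, W) = W*x
o = 81 (o = 9² = 81)
(o + Z(24)) + u(h(A(5, 5))) = (81 - 24) + 5*5 = 57 + 25 = 82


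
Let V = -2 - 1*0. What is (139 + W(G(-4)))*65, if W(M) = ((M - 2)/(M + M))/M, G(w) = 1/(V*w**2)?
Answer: -58565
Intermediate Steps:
V = -2 (V = -2 + 0 = -2)
G(w) = -1/(2*w**2) (G(w) = 1/(-2*w**2) = -1/(2*w**2))
W(M) = (-2 + M)/(2*M**2) (W(M) = ((-2 + M)/((2*M)))/M = ((-2 + M)*(1/(2*M)))/M = ((-2 + M)/(2*M))/M = (-2 + M)/(2*M**2))
(139 + W(G(-4)))*65 = (139 + (-2 - 1/2/(-4)**2)/(2*(-1/2/(-4)**2)**2))*65 = (139 + (-2 - 1/2*1/16)/(2*(-1/2*1/16)**2))*65 = (139 + (-2 - 1/32)/(2*(-1/32)**2))*65 = (139 + (1/2)*1024*(-65/32))*65 = (139 - 1040)*65 = -901*65 = -58565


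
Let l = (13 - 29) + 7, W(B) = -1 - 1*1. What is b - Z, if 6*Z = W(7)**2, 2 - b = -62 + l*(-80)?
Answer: -1970/3 ≈ -656.67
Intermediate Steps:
W(B) = -2 (W(B) = -1 - 1 = -2)
l = -9 (l = -16 + 7 = -9)
b = -656 (b = 2 - (-62 - 9*(-80)) = 2 - (-62 + 720) = 2 - 1*658 = 2 - 658 = -656)
Z = 2/3 (Z = (1/6)*(-2)**2 = (1/6)*4 = 2/3 ≈ 0.66667)
b - Z = -656 - 1*2/3 = -656 - 2/3 = -1970/3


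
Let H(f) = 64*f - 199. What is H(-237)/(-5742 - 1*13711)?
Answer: 15367/19453 ≈ 0.78996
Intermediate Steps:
H(f) = -199 + 64*f
H(-237)/(-5742 - 1*13711) = (-199 + 64*(-237))/(-5742 - 1*13711) = (-199 - 15168)/(-5742 - 13711) = -15367/(-19453) = -15367*(-1/19453) = 15367/19453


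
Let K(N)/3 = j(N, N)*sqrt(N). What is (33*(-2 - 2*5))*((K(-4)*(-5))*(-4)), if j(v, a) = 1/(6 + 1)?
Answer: -47520*I/7 ≈ -6788.6*I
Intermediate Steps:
j(v, a) = 1/7
K(N) = 3*sqrt(N)/7 (K(N) = 3*(sqrt(N)/7) = 3*sqrt(N)/7)
(33*(-2 - 2*5))*((K(-4)*(-5))*(-4)) = (33*(-2 - 2*5))*(((3*sqrt(-4)/7)*(-5))*(-4)) = (33*(-2 - 10))*(((3*(2*I)/7)*(-5))*(-4)) = (33*(-12))*(((6*I/7)*(-5))*(-4)) = -396*(-30*I/7)*(-4) = -47520*I/7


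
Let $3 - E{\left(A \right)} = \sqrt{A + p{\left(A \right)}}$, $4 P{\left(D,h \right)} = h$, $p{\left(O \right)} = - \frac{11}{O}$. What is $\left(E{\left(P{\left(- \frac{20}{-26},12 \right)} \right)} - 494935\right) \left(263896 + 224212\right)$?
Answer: $-241580268656 - \frac{488108 i \sqrt{6}}{3} \approx -2.4158 \cdot 10^{11} - 3.9854 \cdot 10^{5} i$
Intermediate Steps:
$P{\left(D,h \right)} = \frac{h}{4}$
$E{\left(A \right)} = 3 - \sqrt{A - \frac{11}{A}}$
$\left(E{\left(P{\left(- \frac{20}{-26},12 \right)} \right)} - 494935\right) \left(263896 + 224212\right) = \left(\left(3 - \sqrt{\frac{1}{4} \cdot 12 - \frac{11}{\frac{1}{4} \cdot 12}}\right) - 494935\right) \left(263896 + 224212\right) = \left(\left(3 - \sqrt{3 - \frac{11}{3}}\right) - 494935\right) 488108 = \left(\left(3 - \sqrt{- \frac{2}{3}}\right) - 494935\right) 488108 = \left(\left(3 - \frac{i \sqrt{6}}{3}\right) - 494935\right) 488108 = \left(-494932 - \frac{i \sqrt{6}}{3}\right) 488108 = -241580268656 - \frac{488108 i \sqrt{6}}{3}$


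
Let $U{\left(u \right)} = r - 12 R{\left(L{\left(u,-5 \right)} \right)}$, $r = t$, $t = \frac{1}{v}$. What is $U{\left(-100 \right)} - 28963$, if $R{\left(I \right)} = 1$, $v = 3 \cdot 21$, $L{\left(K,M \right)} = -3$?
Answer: $- \frac{1825424}{63} \approx -28975.0$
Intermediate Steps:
$v = 63$
$t = \frac{1}{63} \approx 0.015873$
$r = \frac{1}{63} \approx 0.015873$
$U{\left(u \right)} = - \frac{755}{63}$ ($U{\left(u \right)} = \frac{1}{63} - 12 = - \frac{755}{63}$)
$U{\left(-100 \right)} - 28963 = - \frac{755}{63} - 28963 = - \frac{1825424}{63}$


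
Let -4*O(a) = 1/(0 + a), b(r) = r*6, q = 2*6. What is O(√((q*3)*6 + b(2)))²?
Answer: 1/3648 ≈ 0.00027412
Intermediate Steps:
q = 12
b(r) = 6*r
O(a) = -1/(4*a) (O(a) = -1/(4*(0 + a)) = -1/(4*a))
O(√((q*3)*6 + b(2)))² = (-1/(4*√((12*3)*6 + 6*2)))² = (-1/(4*√(36*6 + 12)))² = (-1/(4*√(216 + 12)))² = (-√57/114/4)² = (-√57/456)² = 1/3648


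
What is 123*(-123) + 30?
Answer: -15099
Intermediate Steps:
123*(-123) + 30 = -15129 + 30 = -15099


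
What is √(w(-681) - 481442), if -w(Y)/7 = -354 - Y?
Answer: I*√483731 ≈ 695.51*I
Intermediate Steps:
w(Y) = 2478 + 7*Y (w(Y) = -7*(-354 - Y) = 2478 + 7*Y)
√(w(-681) - 481442) = √((2478 + 7*(-681)) - 481442) = √((2478 - 4767) - 481442) = √(-2289 - 481442) = √(-483731) = I*√483731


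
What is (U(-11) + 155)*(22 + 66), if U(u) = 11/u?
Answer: 13552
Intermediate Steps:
(U(-11) + 155)*(22 + 66) = (11/(-11) + 155)*(22 + 66) = (11*(-1/11) + 155)*88 = (-1 + 155)*88 = 154*88 = 13552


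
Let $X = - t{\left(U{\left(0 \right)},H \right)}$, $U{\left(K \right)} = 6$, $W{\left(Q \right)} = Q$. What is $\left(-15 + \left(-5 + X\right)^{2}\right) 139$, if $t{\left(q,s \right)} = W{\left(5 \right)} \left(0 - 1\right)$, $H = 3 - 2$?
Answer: $-2085$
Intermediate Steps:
$H = 1$ ($H = 3 - 2 = 1$)
$t{\left(q,s \right)} = -5$ ($t{\left(q,s \right)} = 5 \left(0 - 1\right) = 5 \left(-1\right) = -5$)
$X = 5$ ($X = \left(-1\right) \left(-5\right) = 5$)
$\left(-15 + \left(-5 + X\right)^{2}\right) 139 = \left(-15 + \left(-5 + 5\right)^{2}\right) 139 = \left(-15 + 0^{2}\right) 139 = \left(-15 + 0\right) 139 = \left(-15\right) 139 = -2085$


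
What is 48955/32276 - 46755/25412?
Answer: -16563745/51262357 ≈ -0.32312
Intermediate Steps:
48955/32276 - 46755/25412 = -16563745/51262357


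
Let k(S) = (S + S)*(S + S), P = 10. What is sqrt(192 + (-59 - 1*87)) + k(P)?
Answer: 400 + sqrt(46) ≈ 406.78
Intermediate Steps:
k(S) = 4*S**2 (k(S) = (2*S)*(2*S) = 4*S**2)
sqrt(192 + (-59 - 1*87)) + k(P) = sqrt(192 + (-59 - 1*87)) + 4*10**2 = sqrt(192 + (-59 - 87)) + 4*100 = sqrt(192 - 146) + 400 = sqrt(46) + 400 = 400 + sqrt(46)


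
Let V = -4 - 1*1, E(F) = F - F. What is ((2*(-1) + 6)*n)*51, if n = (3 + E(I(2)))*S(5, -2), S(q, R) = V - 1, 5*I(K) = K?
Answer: -3672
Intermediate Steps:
I(K) = K/5
E(F) = 0
V = -5 (V = -4 - 1 = -5)
S(q, R) = -6 (S(q, R) = -5 - 1 = -6)
n = -18 (n = (3 + 0)*(-6) = 3*(-6) = -18)
((2*(-1) + 6)*n)*51 = ((2*(-1) + 6)*(-18))*51 = ((-2 + 6)*(-18))*51 = (4*(-18))*51 = -72*51 = -3672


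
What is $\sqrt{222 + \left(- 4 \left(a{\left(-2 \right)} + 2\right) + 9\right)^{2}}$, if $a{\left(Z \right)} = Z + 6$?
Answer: $\sqrt{447} \approx 21.142$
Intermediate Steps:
$a{\left(Z \right)} = 6 + Z$
$\sqrt{222 + \left(- 4 \left(a{\left(-2 \right)} + 2\right) + 9\right)^{2}} = \sqrt{222 + \left(- 4 \left(\left(6 - 2\right) + 2\right) + 9\right)^{2}} = \sqrt{222 + \left(- 4 \left(4 + 2\right) + 9\right)^{2}} = \sqrt{222 + \left(\left(-4\right) 6 + 9\right)^{2}} = \sqrt{222 + \left(-24 + 9\right)^{2}} = \sqrt{222 + \left(-15\right)^{2}} = \sqrt{222 + 225} = \sqrt{447}$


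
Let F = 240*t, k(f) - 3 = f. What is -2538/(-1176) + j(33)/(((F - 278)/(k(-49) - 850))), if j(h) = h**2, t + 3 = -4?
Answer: 8730639/17444 ≈ 500.50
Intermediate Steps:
t = -7 (t = -3 - 4 = -7)
k(f) = 3 + f
F = -1680 (F = 240*(-7) = -1680)
-2538/(-1176) + j(33)/(((F - 278)/(k(-49) - 850))) = -2538/(-1176) + 33**2/(((-1680 - 278)/((3 - 49) - 850))) = -2538*(-1/1176) + 1089/((-1958/(-46 - 850))) = 423/196 + 1089/((-1958/(-896))) = 423/196 + 1089/((-1958*(-1/896))) = 423/196 + 1089/(979/448) = 423/196 + 1089*(448/979) = 423/196 + 44352/89 = 8730639/17444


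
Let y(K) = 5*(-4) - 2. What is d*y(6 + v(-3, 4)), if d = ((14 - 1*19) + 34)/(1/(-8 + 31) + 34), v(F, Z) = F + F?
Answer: -506/27 ≈ -18.741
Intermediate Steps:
v(F, Z) = 2*F
y(K) = -22 (y(K) = -20 - 2 = -22)
d = 23/27 (d = ((14 - 19) + 34)/(1/23 + 34) = (-5 + 34)/(1/23 + 34) = 29/(783/23) = 29*(23/783) = 23/27 ≈ 0.85185)
d*y(6 + v(-3, 4)) = (23/27)*(-22) = -506/27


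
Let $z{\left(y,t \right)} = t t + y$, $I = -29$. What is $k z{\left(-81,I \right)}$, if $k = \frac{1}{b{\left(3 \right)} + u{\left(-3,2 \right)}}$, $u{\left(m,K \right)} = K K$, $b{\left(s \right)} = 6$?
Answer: $76$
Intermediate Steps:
$u{\left(m,K \right)} = K^{2}$
$z{\left(y,t \right)} = y + t^{2}$ ($z{\left(y,t \right)} = t^{2} + y = y + t^{2}$)
$k = \frac{1}{10}$ ($k = \frac{1}{6 + 2^{2}} = \frac{1}{6 + 4} = \frac{1}{10} \approx 0.1$)
$k z{\left(-81,I \right)} = \frac{-81 + \left(-29\right)^{2}}{10} = \frac{-81 + 841}{10} = \frac{1}{10} \cdot 760 = 76$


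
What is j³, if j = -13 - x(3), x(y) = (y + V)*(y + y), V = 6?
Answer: -300763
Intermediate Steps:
x(y) = 2*y*(6 + y) (x(y) = (y + 6)*(y + y) = (6 + y)*(2*y) = 2*y*(6 + y))
j = -67 (j = -13 - 2*3*(6 + 3) = -13 - 2*3*9 = -13 - 1*54 = -13 - 54 = -67)
j³ = (-67)³ = -300763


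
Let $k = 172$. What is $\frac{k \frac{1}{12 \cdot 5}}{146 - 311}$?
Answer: $- \frac{43}{2475} \approx -0.017374$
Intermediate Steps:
$\frac{k \frac{1}{12 \cdot 5}}{146 - 311} = \frac{172 \frac{1}{12 \cdot 5}}{146 - 311} = \frac{172 \cdot \frac{1}{60}}{-165} = 172 \cdot \frac{1}{60} \left(- \frac{1}{165}\right) = \frac{43}{15} \left(- \frac{1}{165}\right) = - \frac{43}{2475}$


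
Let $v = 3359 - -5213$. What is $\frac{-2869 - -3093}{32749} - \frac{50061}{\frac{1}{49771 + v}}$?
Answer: $- \frac{95650296519103}{32749} \approx -2.9207 \cdot 10^{9}$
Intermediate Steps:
$v = 8572$ ($v = 3359 + 5213 = 8572$)
$\frac{-2869 - -3093}{32749} - \frac{50061}{\frac{1}{49771 + v}} = \frac{-2869 - -3093}{32749} - \frac{50061}{\frac{1}{49771 + 8572}} = \left(-2869 + 3093\right) \frac{1}{32749} - \frac{50061}{\frac{1}{58343}} = 224 \cdot \frac{1}{32749} - 50061 \frac{1}{\frac{1}{58343}} = \frac{224}{32749} - 2920708923 = - \frac{95650296519103}{32749}$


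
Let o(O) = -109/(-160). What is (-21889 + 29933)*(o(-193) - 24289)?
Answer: -7815009441/40 ≈ -1.9538e+8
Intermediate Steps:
o(O) = 109/160 (o(O) = -109*(-1/160) = 109/160)
(-21889 + 29933)*(o(-193) - 24289) = (-21889 + 29933)*(109/160 - 24289) = 8044*(-3886131/160) = -7815009441/40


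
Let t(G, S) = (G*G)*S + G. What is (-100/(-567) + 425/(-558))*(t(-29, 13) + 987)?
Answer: -244657325/35154 ≈ -6959.6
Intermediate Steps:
t(G, S) = G + S*G² (t(G, S) = G²*S + G = S*G² + G = G + S*G²)
(-100/(-567) + 425/(-558))*(t(-29, 13) + 987) = (-100/(-567) + 425/(-558))*(-29*(1 - 29*13) + 987) = (-100*(-1/567) + 425*(-1/558))*(-29*(1 - 377) + 987) = (100/567 - 425/558)*(-29*(-376) + 987) = -20575*(10904 + 987)/35154 = -20575/35154*11891 = -244657325/35154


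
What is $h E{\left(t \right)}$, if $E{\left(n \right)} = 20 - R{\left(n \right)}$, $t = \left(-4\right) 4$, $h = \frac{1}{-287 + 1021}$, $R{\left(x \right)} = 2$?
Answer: $\frac{9}{367} \approx 0.024523$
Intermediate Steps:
$h = \frac{1}{734} \approx 0.0013624$
$t = -16$
$E{\left(n \right)} = 18$ ($E{\left(n \right)} = 20 - 2 = 18$)
$h E{\left(t \right)} = \frac{1}{734} \cdot 18 = \frac{9}{367}$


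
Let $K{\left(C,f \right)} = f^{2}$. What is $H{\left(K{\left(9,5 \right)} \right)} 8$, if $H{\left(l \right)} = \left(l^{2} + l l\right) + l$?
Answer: $10200$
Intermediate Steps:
$H{\left(l \right)} = l + 2 l^{2}$ ($H{\left(l \right)} = \left(l^{2} + l^{2}\right) + l = 2 l^{2} + l = l + 2 l^{2}$)
$H{\left(K{\left(9,5 \right)} \right)} 8 = 5^{2} \left(1 + 2 \cdot 5^{2}\right) 8 = 25 \left(1 + 2 \cdot 25\right) 8 = 25 \left(1 + 50\right) 8 = 25 \cdot 51 \cdot 8 = 1275 \cdot 8 = 10200$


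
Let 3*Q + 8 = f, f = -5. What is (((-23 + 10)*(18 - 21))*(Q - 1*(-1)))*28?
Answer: -3640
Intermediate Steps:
Q = -13/3 (Q = -8/3 + (⅓)*(-5) = -8/3 - 5/3 = -13/3 ≈ -4.3333)
(((-23 + 10)*(18 - 21))*(Q - 1*(-1)))*28 = (((-23 + 10)*(18 - 21))*(-13/3 - 1*(-1)))*28 = ((-13*(-3))*(-13/3 + 1))*28 = (39*(-10/3))*28 = -130*28 = -3640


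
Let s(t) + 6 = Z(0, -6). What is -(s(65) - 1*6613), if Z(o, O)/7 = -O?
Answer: 6577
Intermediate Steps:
Z(o, O) = -7*O (Z(o, O) = 7*(-O) = -7*O)
s(t) = 36 (s(t) = -6 - 7*(-6) = -6 + 42 = 36)
-(s(65) - 1*6613) = -(36 - 1*6613) = -(36 - 6613) = -1*(-6577) = 6577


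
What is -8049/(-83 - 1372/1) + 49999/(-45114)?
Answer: 96791347/21880290 ≈ 4.4237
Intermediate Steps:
-8049/(-83 - 1372/1) + 49999/(-45114) = -8049/(-83 - 1372) + 49999*(-1/45114) = -8049/(-83 - 14*98) - 49999/45114 = -8049/(-83 - 1372) - 49999/45114 = -8049/(-1455) - 49999/45114 = -8049*(-1/1455) - 49999/45114 = 2683/485 - 49999/45114 = 96791347/21880290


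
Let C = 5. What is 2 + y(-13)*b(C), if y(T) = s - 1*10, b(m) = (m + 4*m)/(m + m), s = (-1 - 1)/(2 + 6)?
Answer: -189/8 ≈ -23.625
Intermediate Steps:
s = -¼ (s = -2/8 = -2*⅛ = -¼ ≈ -0.25000)
b(m) = 5/2 (b(m) = (5*m)/((2*m)) = (5*m)*(1/(2*m)) = 5/2)
y(T) = -41/4 (y(T) = -¼ - 1*10 = -¼ - 10 = -41/4)
2 + y(-13)*b(C) = 2 - 41/4*5/2 = 2 - 205/8 = -189/8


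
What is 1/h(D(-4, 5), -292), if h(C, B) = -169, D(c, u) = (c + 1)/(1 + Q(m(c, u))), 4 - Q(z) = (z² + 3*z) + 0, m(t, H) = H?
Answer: -1/169 ≈ -0.0059172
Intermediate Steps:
Q(z) = 4 - z² - 3*z (Q(z) = 4 - ((z² + 3*z) + 0) = 4 - (z² + 3*z) = 4 + (-z² - 3*z) = 4 - z² - 3*z)
D(c, u) = (1 + c)/(5 - u² - 3*u) (D(c, u) = (c + 1)/(1 + (4 - u² - 3*u)) = (1 + c)/(5 - u² - 3*u))
1/h(D(-4, 5), -292) = 1/(-169) = -1/169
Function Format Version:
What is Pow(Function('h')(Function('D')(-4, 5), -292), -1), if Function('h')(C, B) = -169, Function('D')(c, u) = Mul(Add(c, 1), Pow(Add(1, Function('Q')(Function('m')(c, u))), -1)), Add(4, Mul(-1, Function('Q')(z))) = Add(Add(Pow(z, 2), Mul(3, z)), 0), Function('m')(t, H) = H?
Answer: Rational(-1, 169) ≈ -0.0059172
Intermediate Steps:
Function('Q')(z) = Add(4, Mul(-1, Pow(z, 2)), Mul(-3, z)) (Function('Q')(z) = Add(4, Mul(-1, Add(Add(Pow(z, 2), Mul(3, z)), 0))) = Add(4, Mul(-1, Add(Pow(z, 2), Mul(3, z)))) = Add(4, Add(Mul(-1, Pow(z, 2)), Mul(-3, z))) = Add(4, Mul(-1, Pow(z, 2)), Mul(-3, z)))
Function('D')(c, u) = Mul(Pow(Add(5, Mul(-1, Pow(u, 2)), Mul(-3, u)), -1), Add(1, c)) (Function('D')(c, u) = Mul(Add(c, 1), Pow(Add(1, Add(4, Mul(-1, Pow(u, 2)), Mul(-3, u))), -1)) = Mul(Add(1, c), Pow(Add(5, Mul(-1, Pow(u, 2)), Mul(-3, u)), -1)) = Mul(Pow(Add(5, Mul(-1, Pow(u, 2)), Mul(-3, u)), -1), Add(1, c)))
Pow(Function('h')(Function('D')(-4, 5), -292), -1) = Pow(-169, -1) = Rational(-1, 169)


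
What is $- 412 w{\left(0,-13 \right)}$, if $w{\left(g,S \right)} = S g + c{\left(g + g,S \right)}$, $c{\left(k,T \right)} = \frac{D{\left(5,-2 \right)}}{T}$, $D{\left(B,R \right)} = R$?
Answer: $- \frac{824}{13} \approx -63.385$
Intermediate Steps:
$c{\left(k,T \right)} = - \frac{2}{T}$
$w{\left(g,S \right)} = - \frac{2}{S} + S g$ ($w{\left(g,S \right)} = S g - \frac{2}{S} = - \frac{2}{S} + S g$)
$- 412 w{\left(0,-13 \right)} = - 412 \left(- \frac{2}{-13} - 0\right) = - 412 \left(\left(-2\right) \left(- \frac{1}{13}\right) + 0\right) = - 412 \left(\frac{2}{13} + 0\right) = \left(-412\right) \frac{2}{13} = - \frac{824}{13}$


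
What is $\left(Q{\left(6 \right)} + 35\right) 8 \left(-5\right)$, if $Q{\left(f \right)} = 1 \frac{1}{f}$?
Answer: $- \frac{4220}{3} \approx -1406.7$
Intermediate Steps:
$Q{\left(f \right)} = \frac{1}{f}$
$\left(Q{\left(6 \right)} + 35\right) 8 \left(-5\right) = \left(\frac{1}{6} + 35\right) 8 \left(-5\right) = \left(\frac{1}{6} + 35\right) \left(-40\right) = \frac{211}{6} \left(-40\right) = - \frac{4220}{3}$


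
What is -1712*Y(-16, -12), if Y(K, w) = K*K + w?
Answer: -417728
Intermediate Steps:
Y(K, w) = w + K**2 (Y(K, w) = K**2 + w = w + K**2)
-1712*Y(-16, -12) = -1712*(-12 + (-16)**2) = -1712*(-12 + 256) = -1712*244 = -417728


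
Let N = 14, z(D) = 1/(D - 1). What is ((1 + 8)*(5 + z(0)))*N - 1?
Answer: 503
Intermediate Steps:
z(D) = 1/(-1 + D)
((1 + 8)*(5 + z(0)))*N - 1 = ((1 + 8)*(5 + 1/(-1 + 0)))*14 - 1 = (9*(5 + 1/(-1)))*14 - 1 = (9*(5 - 1))*14 - 1 = (9*4)*14 - 1 = 36*14 - 1 = 504 - 1 = 503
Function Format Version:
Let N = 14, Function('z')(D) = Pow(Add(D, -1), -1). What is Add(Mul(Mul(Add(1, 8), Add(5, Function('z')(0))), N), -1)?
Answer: 503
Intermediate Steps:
Function('z')(D) = Pow(Add(-1, D), -1)
Add(Mul(Mul(Add(1, 8), Add(5, Function('z')(0))), N), -1) = Add(Mul(Mul(Add(1, 8), Add(5, Pow(Add(-1, 0), -1))), 14), -1) = Add(Mul(Mul(9, Add(5, Pow(-1, -1))), 14), -1) = Add(Mul(Mul(9, Add(5, -1)), 14), -1) = Add(Mul(Mul(9, 4), 14), -1) = Add(Mul(36, 14), -1) = Add(504, -1) = 503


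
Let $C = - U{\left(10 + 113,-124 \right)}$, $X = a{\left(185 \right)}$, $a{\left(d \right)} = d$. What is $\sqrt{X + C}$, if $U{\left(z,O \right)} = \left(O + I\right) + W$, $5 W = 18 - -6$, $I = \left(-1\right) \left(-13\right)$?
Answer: $\frac{4 \sqrt{455}}{5} \approx 17.065$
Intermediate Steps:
$I = 13$
$W = \frac{24}{5}$ ($W = \frac{18 - -6}{5} = \frac{18 + 6}{5} = \frac{1}{5} \cdot 24 = \frac{24}{5} \approx 4.8$)
$U{\left(z,O \right)} = \frac{89}{5} + O$ ($U{\left(z,O \right)} = \left(O + 13\right) + \frac{24}{5} = \left(13 + O\right) + \frac{24}{5} = \frac{89}{5} + O$)
$X = 185$
$C = \frac{531}{5}$ ($C = - (\frac{89}{5} - 124) = \left(-1\right) \left(- \frac{531}{5}\right) = \frac{531}{5} \approx 106.2$)
$\sqrt{X + C} = \sqrt{185 + \frac{531}{5}} = \sqrt{\frac{1456}{5}} = \frac{4 \sqrt{455}}{5}$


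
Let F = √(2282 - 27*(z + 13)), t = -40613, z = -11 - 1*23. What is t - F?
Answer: -40613 - √2849 ≈ -40666.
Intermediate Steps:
z = -34 (z = -11 - 23 = -34)
F = √2849 (F = √(2282 - 27*(-34 + 13)) = √(2282 - 27*(-21)) = √(2282 + 567) = √2849 ≈ 53.376)
t - F = -40613 - √2849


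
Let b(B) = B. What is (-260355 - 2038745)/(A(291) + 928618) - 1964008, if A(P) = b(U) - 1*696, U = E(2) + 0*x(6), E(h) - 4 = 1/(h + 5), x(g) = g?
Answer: -12757196669564/6495483 ≈ -1.9640e+6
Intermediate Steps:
E(h) = 4 + 1/(5 + h) (E(h) = 4 + 1/(h + 5) = 4 + 1/(5 + h))
U = 29/7 (U = (21 + 4*2)/(5 + 2) + 0*6 = (21 + 8)/7 + 0 = (⅐)*29 + 0 = 29/7 + 0 = 29/7 ≈ 4.1429)
A(P) = -4843/7 (A(P) = 29/7 - 1*696 = 29/7 - 696 = -4843/7)
(-260355 - 2038745)/(A(291) + 928618) - 1964008 = (-260355 - 2038745)/(-4843/7 + 928618) - 1964008 = -2299100/6495483/7 - 1964008 = -2299100*7/6495483 - 1964008 = -16093700/6495483 - 1964008 = -12757196669564/6495483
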